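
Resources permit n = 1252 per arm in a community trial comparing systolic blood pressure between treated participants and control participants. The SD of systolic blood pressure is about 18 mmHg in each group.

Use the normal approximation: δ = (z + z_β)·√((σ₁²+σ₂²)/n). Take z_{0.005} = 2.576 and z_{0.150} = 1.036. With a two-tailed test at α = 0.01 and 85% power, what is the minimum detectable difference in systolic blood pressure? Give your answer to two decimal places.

Minimum detectable difference ≈ 2.60 mmHg

δ = (z_{α/2} + z_β) · √((σ₁²+σ₂²)/n)
  = (2.576 + 1.036) · √(648/1252)
  = 3.612 · √0.51757
  = 3.612 · 0.7194
  = 2.5986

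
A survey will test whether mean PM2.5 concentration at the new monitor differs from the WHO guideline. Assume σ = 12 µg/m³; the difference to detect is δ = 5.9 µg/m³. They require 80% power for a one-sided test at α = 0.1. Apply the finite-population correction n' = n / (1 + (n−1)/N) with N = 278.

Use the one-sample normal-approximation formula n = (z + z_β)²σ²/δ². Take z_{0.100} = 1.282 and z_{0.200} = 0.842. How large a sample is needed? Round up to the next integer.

n = 18

n = (z_α + z_β)² · σ² / δ²
  = (1.282 + 0.842)² · 12² / 5.9²
  = 4.5114 · 144 / 34.81
  = 18.66
Finite-population correction (N = 278): 18.66 / (1 + (18.66 − 1)/278) = 17.55.
Round up → n = 18.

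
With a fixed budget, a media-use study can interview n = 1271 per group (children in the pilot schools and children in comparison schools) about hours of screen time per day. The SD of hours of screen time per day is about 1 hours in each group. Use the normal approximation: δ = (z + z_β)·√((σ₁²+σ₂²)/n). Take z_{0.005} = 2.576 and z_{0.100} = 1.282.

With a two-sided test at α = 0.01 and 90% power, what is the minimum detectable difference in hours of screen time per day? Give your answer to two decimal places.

Minimum detectable difference ≈ 0.15 hours

δ = (z_{α/2} + z_β) · √((σ₁²+σ₂²)/n)
  = (2.576 + 1.282) · √(2/1271)
  = 3.858 · √0.00157
  = 3.858 · 0.0397
  = 0.1530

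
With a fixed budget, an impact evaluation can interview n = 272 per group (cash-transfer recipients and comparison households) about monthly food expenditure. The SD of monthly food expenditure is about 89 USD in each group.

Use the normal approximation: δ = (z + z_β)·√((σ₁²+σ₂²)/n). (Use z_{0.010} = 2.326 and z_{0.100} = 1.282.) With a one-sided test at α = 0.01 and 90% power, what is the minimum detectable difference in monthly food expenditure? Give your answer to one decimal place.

Minimum detectable difference ≈ 27.5 USD

δ = (z_α + z_β) · √((σ₁²+σ₂²)/n)
  = (2.326 + 1.282) · √(15842/272)
  = 3.608 · √58.2426
  = 3.608 · 7.6317
  = 27.5351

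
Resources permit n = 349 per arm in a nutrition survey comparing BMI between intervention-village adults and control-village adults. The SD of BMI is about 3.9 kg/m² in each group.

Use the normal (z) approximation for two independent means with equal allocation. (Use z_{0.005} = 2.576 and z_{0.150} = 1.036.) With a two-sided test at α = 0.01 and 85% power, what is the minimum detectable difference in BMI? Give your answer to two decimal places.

Minimum detectable difference ≈ 1.07 kg/m²

δ = (z_{α/2} + z_β) · √((σ₁²+σ₂²)/n)
  = (2.576 + 1.036) · √(30.42/349)
  = 3.612 · √0.08716
  = 3.612 · 0.2952
  = 1.0664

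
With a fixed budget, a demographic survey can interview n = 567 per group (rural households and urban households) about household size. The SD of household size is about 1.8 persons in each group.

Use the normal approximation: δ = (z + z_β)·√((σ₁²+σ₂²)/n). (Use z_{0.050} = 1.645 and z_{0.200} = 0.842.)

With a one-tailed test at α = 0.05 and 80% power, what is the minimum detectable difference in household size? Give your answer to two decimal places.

δ = (z_α + z_β) · √((σ₁²+σ₂²)/n)
  = (1.645 + 0.842) · √(6.48/567)
  = 2.487 · √0.01143
  = 2.487 · 0.1069
  = 0.2659

Minimum detectable difference ≈ 0.27 persons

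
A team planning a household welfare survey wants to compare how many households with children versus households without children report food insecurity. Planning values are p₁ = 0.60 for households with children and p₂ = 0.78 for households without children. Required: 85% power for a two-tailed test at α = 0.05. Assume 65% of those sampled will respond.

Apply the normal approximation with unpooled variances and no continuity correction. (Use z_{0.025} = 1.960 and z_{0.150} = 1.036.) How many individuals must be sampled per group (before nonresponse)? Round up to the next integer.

n = (z_{α/2} + z_β)² · [p₁(1−p₁) + p₂(1−p₂)] / (p₁ − p₂)²
  = (1.960 + 1.036)² · (0.60·0.40 + 0.78·0.22) / (-0.18)²
  = (2.996)² · (0.2400 + 0.1716) / 0.0324
  = 8.9760 · 0.4116 / 0.0324
  = 114.03
Adjust for 65% response: 114.03 / 0.65 = 175.43.
Round up → n = 176 per group.

n = 176 per group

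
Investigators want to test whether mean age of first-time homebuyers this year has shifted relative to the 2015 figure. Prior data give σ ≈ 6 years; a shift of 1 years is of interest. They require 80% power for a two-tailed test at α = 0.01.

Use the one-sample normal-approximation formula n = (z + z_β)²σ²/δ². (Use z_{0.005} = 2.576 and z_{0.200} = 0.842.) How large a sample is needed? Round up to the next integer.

n = 421

n = (z_{α/2} + z_β)² · σ² / δ²
  = (2.576 + 0.842)² · 6² / 1²
  = 11.6827 · 36 / 1
  = 420.58
Round up → n = 421.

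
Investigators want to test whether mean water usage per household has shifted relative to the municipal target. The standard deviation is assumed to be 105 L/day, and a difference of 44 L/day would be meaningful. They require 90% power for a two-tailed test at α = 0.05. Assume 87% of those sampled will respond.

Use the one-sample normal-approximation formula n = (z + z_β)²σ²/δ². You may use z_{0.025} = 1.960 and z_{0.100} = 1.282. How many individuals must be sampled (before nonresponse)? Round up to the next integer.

n = 69

n = (z_{α/2} + z_β)² · σ² / δ²
  = (1.960 + 1.282)² · 105² / 44²
  = 10.5106 · 11025 / 1936
  = 59.85
Adjust for 87% response: 59.85 / 0.87 = 68.80.
Round up → n = 69.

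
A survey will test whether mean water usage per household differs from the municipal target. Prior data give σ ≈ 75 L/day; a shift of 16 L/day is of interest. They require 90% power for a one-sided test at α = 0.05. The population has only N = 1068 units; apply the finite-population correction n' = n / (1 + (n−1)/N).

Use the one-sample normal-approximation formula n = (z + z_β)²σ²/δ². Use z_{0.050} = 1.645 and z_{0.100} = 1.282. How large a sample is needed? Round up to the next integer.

n = 161

n = (z_α + z_β)² · σ² / δ²
  = (1.645 + 1.282)² · 75² / 16²
  = 8.5673 · 5625 / 256
  = 188.25
Finite-population correction (N = 1068): 188.25 / (1 + (188.25 − 1)/1068) = 160.17.
Round up → n = 161.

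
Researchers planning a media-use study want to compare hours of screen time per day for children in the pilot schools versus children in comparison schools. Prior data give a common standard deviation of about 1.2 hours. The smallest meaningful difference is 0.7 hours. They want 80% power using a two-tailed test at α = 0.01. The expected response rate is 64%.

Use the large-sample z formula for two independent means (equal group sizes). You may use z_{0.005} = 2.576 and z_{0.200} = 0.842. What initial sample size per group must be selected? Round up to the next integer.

n = (z_{α/2} + z_β)² · (σ₁² + σ₂²) / δ²
  = (2.576 + 0.842)² · (2·1.2² = 2.88) / 0.7²
  = 11.6827 · 2.88 / 0.49
  = 68.67
Adjust for 64% response: 68.67 / 0.64 = 107.29.
Round up → n = 108 per group.

n = 108 per group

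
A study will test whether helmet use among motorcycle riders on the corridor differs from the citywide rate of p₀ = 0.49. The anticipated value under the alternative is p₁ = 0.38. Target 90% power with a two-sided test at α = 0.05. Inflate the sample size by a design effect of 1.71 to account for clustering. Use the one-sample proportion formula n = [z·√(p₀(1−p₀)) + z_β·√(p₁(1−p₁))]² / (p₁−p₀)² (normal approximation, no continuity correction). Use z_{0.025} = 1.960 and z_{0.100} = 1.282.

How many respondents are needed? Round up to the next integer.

n = [z_{α/2}·√(p₀q₀) + z_β·√(p₁q₁)]² / (p₁ − p₀)²
  = [1.960·√(0.49·0.51) + 1.282·√(0.38·0.62)]² / (-0.11)²
  = [1.960·0.4999 + 1.282·0.4854]² / 0.0121
  = [1.6021]² / 0.0121
  = 212.12
Design effect: 1.71 × 212.12 = 362.72.
Round up → n = 363.

n = 363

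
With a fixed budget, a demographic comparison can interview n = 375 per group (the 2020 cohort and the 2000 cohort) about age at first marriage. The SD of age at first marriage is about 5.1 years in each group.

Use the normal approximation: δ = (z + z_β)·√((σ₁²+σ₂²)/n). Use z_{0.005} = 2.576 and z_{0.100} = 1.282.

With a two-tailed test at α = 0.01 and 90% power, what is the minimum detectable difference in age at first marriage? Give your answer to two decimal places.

Minimum detectable difference ≈ 1.44 years

δ = (z_{α/2} + z_β) · √((σ₁²+σ₂²)/n)
  = (2.576 + 1.282) · √(52.02/375)
  = 3.858 · √0.13872
  = 3.858 · 0.3725
  = 1.4369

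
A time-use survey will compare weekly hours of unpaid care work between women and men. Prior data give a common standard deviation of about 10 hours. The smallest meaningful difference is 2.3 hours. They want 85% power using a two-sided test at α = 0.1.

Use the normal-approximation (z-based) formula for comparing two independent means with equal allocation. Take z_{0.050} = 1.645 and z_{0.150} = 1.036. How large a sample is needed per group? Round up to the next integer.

n = 272 per group

n = (z_{α/2} + z_β)² · (σ₁² + σ₂²) / δ²
  = (1.645 + 1.036)² · (2·10² = 200) / 2.3²
  = 7.1878 · 200 / 5.29
  = 271.75
Round up → n = 272 per group.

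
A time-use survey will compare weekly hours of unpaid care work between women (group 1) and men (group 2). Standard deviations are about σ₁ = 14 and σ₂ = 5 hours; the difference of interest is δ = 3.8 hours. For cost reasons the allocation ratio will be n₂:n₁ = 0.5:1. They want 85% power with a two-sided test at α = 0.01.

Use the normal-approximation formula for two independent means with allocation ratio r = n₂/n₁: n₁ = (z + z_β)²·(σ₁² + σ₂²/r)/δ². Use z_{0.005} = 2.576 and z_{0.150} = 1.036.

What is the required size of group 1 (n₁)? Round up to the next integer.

n₁ = (z_{α/2} + z_β)² · (σ₁² + σ₂²/r) / δ²
   = (2.576 + 1.036)² · (14² + 5²/0.5) / 3.8²
   = 13.0465 · (196 + 50) / 14.44
   = 13.0465 · 246 / 14.44
   = 222.26
Round up → n₁ = 223; n₂ = r·n₁ = 0.5 × 223 = 112.

n₁ = 223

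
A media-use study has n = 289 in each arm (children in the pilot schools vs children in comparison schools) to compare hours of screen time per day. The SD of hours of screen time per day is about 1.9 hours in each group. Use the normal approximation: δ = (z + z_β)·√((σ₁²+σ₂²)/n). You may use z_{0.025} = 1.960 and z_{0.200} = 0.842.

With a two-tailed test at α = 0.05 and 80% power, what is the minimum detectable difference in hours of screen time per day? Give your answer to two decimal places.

Minimum detectable difference ≈ 0.44 hours

δ = (z_{α/2} + z_β) · √((σ₁²+σ₂²)/n)
  = (1.960 + 0.842) · √(7.22/289)
  = 2.802 · √0.02498
  = 2.802 · 0.1581
  = 0.4429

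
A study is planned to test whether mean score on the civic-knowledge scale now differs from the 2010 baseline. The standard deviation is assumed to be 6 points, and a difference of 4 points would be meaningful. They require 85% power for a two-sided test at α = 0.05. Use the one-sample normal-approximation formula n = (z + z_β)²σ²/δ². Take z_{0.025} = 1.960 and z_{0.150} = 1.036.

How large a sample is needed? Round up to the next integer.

n = 21

n = (z_{α/2} + z_β)² · σ² / δ²
  = (1.960 + 1.036)² · 6² / 4²
  = 8.9760 · 36 / 16
  = 20.20
Round up → n = 21.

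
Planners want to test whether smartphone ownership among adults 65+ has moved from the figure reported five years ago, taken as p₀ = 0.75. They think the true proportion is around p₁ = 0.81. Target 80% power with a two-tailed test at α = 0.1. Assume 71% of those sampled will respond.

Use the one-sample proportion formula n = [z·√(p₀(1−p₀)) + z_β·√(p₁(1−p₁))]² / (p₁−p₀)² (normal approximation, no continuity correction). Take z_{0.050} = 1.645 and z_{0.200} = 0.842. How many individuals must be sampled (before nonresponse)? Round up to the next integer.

n = 426

n = [z_{α/2}·√(p₀q₀) + z_β·√(p₁q₁)]² / (p₁ − p₀)²
  = [1.645·√(0.75·0.25) + 0.842·√(0.81·0.19)]² / (0.06)²
  = [1.645·0.4330 + 0.842·0.3923]² / 0.0036
  = [1.0426]² / 0.0036
  = 301.96
Adjust for 71% response: 301.96 / 0.71 = 425.30.
Round up → n = 426.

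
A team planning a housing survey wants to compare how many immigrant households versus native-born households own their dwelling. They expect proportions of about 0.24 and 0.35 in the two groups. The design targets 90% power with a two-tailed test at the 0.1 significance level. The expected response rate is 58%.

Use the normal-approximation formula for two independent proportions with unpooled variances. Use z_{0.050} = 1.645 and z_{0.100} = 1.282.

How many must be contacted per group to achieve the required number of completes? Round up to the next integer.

n = 501 per group

n = (z_{α/2} + z_β)² · [p₁(1−p₁) + p₂(1−p₂)] / (p₁ − p₂)²
  = (1.645 + 1.282)² · (0.24·0.76 + 0.35·0.65) / (-0.11)²
  = (2.927)² · (0.1824 + 0.2275) / 0.0121
  = 8.5673 · 0.4099 / 0.0121
  = 290.23
Adjust for 58% response: 290.23 / 0.58 = 500.39.
Round up → n = 501 per group.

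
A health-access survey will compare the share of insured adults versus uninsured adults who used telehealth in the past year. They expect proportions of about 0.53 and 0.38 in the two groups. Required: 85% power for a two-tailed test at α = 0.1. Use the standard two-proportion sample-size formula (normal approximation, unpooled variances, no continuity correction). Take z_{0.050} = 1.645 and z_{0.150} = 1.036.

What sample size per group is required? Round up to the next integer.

n = (z_{α/2} + z_β)² · [p₁(1−p₁) + p₂(1−p₂)] / (p₁ − p₂)²
  = (1.645 + 1.036)² · (0.53·0.47 + 0.38·0.62) / (0.15)²
  = (2.681)² · (0.2491 + 0.2356) / 0.0225
  = 7.1878 · 0.4847 / 0.0225
  = 154.84
Round up → n = 155 per group.

n = 155 per group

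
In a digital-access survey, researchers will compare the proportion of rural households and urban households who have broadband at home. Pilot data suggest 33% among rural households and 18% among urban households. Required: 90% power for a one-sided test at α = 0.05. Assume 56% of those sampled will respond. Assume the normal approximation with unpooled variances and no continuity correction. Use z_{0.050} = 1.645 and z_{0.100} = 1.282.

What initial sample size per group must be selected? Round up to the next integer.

n = 251 per group

n = (z_α + z_β)² · [p₁(1−p₁) + p₂(1−p₂)] / (p₁ − p₂)²
  = (1.645 + 1.282)² · (0.33·0.67 + 0.18·0.82) / (0.15)²
  = (2.927)² · (0.2211 + 0.1476) / 0.0225
  = 8.5673 · 0.3687 / 0.0225
  = 140.39
Adjust for 56% response: 140.39 / 0.56 = 250.70.
Round up → n = 251 per group.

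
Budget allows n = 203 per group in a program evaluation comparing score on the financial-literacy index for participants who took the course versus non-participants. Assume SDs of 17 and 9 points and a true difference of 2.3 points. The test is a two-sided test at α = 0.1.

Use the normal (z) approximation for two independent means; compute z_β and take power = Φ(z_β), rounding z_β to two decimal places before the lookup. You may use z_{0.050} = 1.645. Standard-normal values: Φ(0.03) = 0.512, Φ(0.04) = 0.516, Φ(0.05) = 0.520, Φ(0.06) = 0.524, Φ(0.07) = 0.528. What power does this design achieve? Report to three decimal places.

z_β = δ·√(n/(σ₁²+σ₂²)) − z_{α/2}
    = 2.3 · √(203/370) − 1.645
    = 2.3 · 0.74071 − 1.645
    = 1.7036 − 1.645 = 0.0586 → 0.06
Power = Φ(0.06) = 0.524.

Power ≈ 0.524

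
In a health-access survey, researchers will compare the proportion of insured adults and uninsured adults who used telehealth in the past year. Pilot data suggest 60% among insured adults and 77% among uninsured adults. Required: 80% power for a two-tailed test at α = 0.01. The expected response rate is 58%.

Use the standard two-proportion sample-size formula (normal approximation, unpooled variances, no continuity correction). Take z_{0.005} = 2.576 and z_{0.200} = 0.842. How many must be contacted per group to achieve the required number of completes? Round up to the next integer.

n = (z_{α/2} + z_β)² · [p₁(1−p₁) + p₂(1−p₂)] / (p₁ − p₂)²
  = (2.576 + 0.842)² · (0.60·0.40 + 0.77·0.23) / (-0.17)²
  = (3.418)² · (0.2400 + 0.1771) / 0.0289
  = 11.6827 · 0.4171 / 0.0289
  = 168.61
Adjust for 58% response: 168.61 / 0.58 = 290.71.
Round up → n = 291 per group.

n = 291 per group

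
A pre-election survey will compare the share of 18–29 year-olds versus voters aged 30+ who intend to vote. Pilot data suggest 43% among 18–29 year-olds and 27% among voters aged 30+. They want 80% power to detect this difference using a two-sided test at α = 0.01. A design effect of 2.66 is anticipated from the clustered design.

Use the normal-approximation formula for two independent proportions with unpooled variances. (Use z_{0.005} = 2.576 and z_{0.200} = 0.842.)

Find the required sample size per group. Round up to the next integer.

n = (z_{α/2} + z_β)² · [p₁(1−p₁) + p₂(1−p₂)] / (p₁ − p₂)²
  = (2.576 + 0.842)² · (0.43·0.57 + 0.27·0.73) / (0.16)²
  = (3.418)² · (0.2451 + 0.1971) / 0.0256
  = 11.6827 · 0.4422 / 0.0256
  = 201.80
Design effect: 2.66 × 201.80 = 536.79.
Round up → n = 537 per group.

n = 537 per group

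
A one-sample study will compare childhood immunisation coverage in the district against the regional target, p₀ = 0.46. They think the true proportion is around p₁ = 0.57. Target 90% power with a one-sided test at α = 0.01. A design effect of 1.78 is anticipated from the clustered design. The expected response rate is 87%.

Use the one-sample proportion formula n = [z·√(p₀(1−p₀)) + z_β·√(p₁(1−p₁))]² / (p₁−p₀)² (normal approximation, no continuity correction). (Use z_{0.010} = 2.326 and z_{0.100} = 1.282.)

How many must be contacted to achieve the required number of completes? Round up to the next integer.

n = [z_α·√(p₀q₀) + z_β·√(p₁q₁)]² / (p₁ − p₀)²
  = [2.326·√(0.46·0.54) + 1.282·√(0.57·0.43)]² / (0.11)²
  = [2.326·0.4984 + 1.282·0.4951]² / 0.0121
  = [1.7940]² / 0.0121
  = 265.97
Design effect: 1.78 × 265.97 = 473.43.
Adjust for 87% response: 473.43 / 0.87 = 544.18.
Round up → n = 545.

n = 545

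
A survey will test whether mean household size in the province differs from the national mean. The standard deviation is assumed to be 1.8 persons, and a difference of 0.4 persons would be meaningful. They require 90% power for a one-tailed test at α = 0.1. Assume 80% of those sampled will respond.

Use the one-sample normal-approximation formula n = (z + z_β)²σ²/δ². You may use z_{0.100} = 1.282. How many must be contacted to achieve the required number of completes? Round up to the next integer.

n = (z_α + z_β)² · σ² / δ²
  = (1.282 + 1.282)² · 1.8² / 0.4²
  = 6.5741 · 3.24 / 0.16
  = 133.13
Adjust for 80% response: 133.13 / 0.80 = 166.41.
Round up → n = 167.

n = 167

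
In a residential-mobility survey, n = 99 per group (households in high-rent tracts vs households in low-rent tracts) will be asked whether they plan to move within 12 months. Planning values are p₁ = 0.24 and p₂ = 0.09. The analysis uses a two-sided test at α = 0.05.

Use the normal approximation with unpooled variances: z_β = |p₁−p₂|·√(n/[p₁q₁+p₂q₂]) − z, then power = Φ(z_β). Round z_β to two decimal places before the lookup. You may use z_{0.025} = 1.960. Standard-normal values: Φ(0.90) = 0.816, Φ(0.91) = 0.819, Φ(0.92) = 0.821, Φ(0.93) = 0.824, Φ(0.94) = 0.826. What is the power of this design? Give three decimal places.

z_β = |p₁−p₂|·√(n/[p₁q₁+p₂q₂]) − z_{α/2}
    = 0.15 · √(99/0.2643) − 1.960
    = 0.15 · 19.3539 − 1.960
    = 2.9031 − 1.960 = 0.9431 → 0.94
Power = Φ(0.94) = 0.826.

Power ≈ 0.826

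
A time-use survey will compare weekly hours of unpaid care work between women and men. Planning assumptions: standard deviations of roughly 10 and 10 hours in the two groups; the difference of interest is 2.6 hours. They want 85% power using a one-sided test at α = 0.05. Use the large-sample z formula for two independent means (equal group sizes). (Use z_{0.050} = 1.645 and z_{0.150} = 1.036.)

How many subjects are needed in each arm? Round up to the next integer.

n = 213 per group

n = (z_α + z_β)² · (σ₁² + σ₂²) / δ²
  = (1.645 + 1.036)² · (10² + 10² = 200) / 2.6²
  = 7.1878 · 200 / 6.76
  = 212.66
Round up → n = 213 per group.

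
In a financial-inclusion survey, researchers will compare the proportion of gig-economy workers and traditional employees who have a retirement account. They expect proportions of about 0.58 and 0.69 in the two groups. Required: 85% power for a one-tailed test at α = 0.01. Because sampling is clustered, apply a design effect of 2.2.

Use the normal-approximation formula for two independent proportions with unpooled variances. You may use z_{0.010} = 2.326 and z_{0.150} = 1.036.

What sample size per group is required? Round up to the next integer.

n = (z_α + z_β)² · [p₁(1−p₁) + p₂(1−p₂)] / (p₁ − p₂)²
  = (2.326 + 1.036)² · (0.58·0.42 + 0.69·0.31) / (-0.11)²
  = (3.362)² · (0.2436 + 0.2139) / 0.0121
  = 11.3030 · 0.4575 / 0.0121
  = 427.37
Design effect: 2.2 × 427.37 = 940.21.
Round up → n = 941 per group.

n = 941 per group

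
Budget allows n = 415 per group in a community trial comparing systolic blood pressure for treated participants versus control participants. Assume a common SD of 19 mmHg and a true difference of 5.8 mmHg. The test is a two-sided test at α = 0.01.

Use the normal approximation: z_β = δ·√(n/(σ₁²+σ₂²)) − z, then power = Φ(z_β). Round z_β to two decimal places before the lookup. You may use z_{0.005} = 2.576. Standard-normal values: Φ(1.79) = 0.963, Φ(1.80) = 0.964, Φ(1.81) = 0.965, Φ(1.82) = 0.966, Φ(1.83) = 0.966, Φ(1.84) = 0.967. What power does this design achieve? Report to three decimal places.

z_β = δ·√(n/(σ₁²+σ₂²)) − z_{α/2}
    = 5.8 · √(415/722) − 2.576
    = 5.8 · 0.75815 − 2.576
    = 4.3973 − 2.576 = 1.8213 → 1.82
Power = Φ(1.82) = 0.966.

Power ≈ 0.966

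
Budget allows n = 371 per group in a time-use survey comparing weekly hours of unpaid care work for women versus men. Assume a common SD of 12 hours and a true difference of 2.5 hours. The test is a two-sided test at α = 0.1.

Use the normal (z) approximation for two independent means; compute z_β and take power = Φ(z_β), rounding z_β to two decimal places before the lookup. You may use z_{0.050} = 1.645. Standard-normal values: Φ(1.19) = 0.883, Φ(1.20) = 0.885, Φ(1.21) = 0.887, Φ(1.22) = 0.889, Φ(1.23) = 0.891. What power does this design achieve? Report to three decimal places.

z_β = δ·√(n/(σ₁²+σ₂²)) − z_{α/2}
    = 2.5 · √(371/288) − 1.645
    = 2.5 · 1.13499 − 1.645
    = 2.8375 − 1.645 = 1.1925 → 1.19
Power = Φ(1.19) = 0.883.

Power ≈ 0.883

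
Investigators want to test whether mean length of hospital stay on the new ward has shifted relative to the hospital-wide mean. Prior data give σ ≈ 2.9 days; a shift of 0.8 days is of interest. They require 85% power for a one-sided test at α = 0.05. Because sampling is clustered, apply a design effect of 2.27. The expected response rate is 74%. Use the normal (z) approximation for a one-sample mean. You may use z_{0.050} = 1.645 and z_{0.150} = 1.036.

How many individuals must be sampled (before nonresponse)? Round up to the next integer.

n = (z_α + z_β)² · σ² / δ²
  = (1.645 + 1.036)² · 2.9² / 0.8²
  = 7.1878 · 8.41 / 0.64
  = 94.45
Design effect: 2.27 × 94.45 = 214.41.
Adjust for 74% response: 214.41 / 0.74 = 289.74.
Round up → n = 290.

n = 290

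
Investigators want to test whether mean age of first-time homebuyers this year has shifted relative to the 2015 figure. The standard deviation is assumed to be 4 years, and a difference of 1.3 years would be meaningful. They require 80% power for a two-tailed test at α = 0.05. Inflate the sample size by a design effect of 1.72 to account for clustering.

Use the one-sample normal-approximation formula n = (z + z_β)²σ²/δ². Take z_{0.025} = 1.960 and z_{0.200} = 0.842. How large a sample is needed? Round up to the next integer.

n = (z_{α/2} + z_β)² · σ² / δ²
  = (1.960 + 0.842)² · 4² / 1.3²
  = 7.8512 · 16 / 1.69
  = 74.33
Design effect: 1.72 × 74.33 = 127.85.
Round up → n = 128.

n = 128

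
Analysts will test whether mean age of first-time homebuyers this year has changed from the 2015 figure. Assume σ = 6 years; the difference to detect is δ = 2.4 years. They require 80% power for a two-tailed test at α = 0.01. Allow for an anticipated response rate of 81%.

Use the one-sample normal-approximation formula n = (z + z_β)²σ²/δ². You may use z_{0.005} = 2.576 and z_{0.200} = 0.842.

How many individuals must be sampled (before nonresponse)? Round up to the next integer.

n = (z_{α/2} + z_β)² · σ² / δ²
  = (2.576 + 0.842)² · 6² / 2.4²
  = 11.6827 · 36 / 5.76
  = 73.02
Adjust for 81% response: 73.02 / 0.81 = 90.14.
Round up → n = 91.

n = 91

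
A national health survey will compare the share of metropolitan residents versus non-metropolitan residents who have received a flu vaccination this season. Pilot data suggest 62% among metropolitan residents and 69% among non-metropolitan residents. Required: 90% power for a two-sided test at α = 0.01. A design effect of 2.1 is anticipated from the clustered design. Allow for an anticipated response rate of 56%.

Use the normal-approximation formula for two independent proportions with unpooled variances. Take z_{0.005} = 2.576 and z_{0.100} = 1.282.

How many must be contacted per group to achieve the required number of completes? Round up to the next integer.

n = (z_{α/2} + z_β)² · [p₁(1−p₁) + p₂(1−p₂)] / (p₁ − p₂)²
  = (2.576 + 1.282)² · (0.62·0.38 + 0.69·0.31) / (-0.07)²
  = (3.858)² · (0.2356 + 0.2139) / 0.0049
  = 14.8842 · 0.4495 / 0.0049
  = 1365.39
Design effect: 2.1 × 1365.39 = 2867.33.
Adjust for 56% response: 2867.33 / 0.56 = 5120.23.
Round up → n = 5121 per group.

n = 5121 per group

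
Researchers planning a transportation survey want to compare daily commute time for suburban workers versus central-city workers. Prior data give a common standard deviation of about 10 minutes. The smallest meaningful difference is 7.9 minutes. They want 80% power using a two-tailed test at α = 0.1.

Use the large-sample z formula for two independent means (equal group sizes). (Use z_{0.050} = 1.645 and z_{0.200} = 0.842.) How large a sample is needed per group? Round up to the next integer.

n = (z_{α/2} + z_β)² · (σ₁² + σ₂²) / δ²
  = (1.645 + 0.842)² · (2·10² = 200) / 7.9²
  = 6.1852 · 200 / 62.41
  = 19.82
Round up → n = 20 per group.

n = 20 per group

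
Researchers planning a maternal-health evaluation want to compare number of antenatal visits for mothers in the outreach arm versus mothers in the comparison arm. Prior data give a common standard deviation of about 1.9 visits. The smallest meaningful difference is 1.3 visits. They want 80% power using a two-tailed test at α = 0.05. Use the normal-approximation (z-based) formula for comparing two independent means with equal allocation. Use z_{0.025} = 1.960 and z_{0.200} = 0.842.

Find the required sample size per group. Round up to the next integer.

n = 34 per group

n = (z_{α/2} + z_β)² · (σ₁² + σ₂²) / δ²
  = (1.960 + 0.842)² · (2·1.9² = 7.22) / 1.3²
  = 7.8512 · 7.22 / 1.69
  = 33.54
Round up → n = 34 per group.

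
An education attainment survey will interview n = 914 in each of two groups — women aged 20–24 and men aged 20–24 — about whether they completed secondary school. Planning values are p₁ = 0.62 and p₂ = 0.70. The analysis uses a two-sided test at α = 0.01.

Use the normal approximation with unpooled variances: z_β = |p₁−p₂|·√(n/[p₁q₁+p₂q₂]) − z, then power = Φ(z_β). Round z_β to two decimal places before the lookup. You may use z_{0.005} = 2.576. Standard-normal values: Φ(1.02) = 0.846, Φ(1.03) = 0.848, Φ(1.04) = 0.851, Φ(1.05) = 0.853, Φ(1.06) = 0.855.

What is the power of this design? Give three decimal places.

Power ≈ 0.853

z_β = |p₁−p₂|·√(n/[p₁q₁+p₂q₂]) − z_{α/2}
    = 0.08 · √(914/0.4456) − 2.576
    = 0.08 · 45.2898 − 2.576
    = 3.6232 − 2.576 = 1.0472 → 1.05
Power = Φ(1.05) = 0.853.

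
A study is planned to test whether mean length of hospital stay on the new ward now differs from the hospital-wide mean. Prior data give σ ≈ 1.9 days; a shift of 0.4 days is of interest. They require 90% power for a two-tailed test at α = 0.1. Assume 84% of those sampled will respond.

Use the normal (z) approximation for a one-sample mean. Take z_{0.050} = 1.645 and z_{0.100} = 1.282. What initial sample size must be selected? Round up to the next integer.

n = 231

n = (z_{α/2} + z_β)² · σ² / δ²
  = (1.645 + 1.282)² · 1.9² / 0.4²
  = 8.5673 · 3.61 / 0.16
  = 193.30
Adjust for 84% response: 193.30 / 0.84 = 230.12.
Round up → n = 231.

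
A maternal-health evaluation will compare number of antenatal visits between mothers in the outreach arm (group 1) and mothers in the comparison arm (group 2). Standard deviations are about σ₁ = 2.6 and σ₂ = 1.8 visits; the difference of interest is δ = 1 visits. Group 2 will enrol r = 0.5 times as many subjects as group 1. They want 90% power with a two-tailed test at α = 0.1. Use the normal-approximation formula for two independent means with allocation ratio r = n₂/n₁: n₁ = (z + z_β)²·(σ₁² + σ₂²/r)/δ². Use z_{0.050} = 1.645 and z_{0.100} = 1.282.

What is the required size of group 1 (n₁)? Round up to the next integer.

n₁ = (z_{α/2} + z_β)² · (σ₁² + σ₂²/r) / δ²
   = (1.645 + 1.282)² · (2.6² + 1.8²/0.5) / 1²
   = 8.5673 · (6.76 + 6.48) / 1
   = 8.5673 · 13.24 / 1
   = 113.43
Round up → n₁ = 114; n₂ = r·n₁ = 0.5 × 114 = 57.

n₁ = 114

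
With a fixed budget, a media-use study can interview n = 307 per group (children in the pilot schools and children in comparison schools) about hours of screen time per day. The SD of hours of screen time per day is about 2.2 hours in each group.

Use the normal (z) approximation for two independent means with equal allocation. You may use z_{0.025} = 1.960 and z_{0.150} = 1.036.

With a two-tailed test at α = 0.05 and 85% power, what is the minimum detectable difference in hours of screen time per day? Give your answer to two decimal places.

δ = (z_{α/2} + z_β) · √((σ₁²+σ₂²)/n)
  = (1.960 + 1.036) · √(9.68/307)
  = 2.996 · √0.03153
  = 2.996 · 0.1776
  = 0.5320

Minimum detectable difference ≈ 0.53 hours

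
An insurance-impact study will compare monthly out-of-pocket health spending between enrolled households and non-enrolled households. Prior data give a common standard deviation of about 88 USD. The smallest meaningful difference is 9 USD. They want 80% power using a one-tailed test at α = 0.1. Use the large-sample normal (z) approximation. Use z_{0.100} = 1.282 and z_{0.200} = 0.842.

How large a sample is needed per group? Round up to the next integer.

n = 863 per group

n = (z_α + z_β)² · (σ₁² + σ₂²) / δ²
  = (1.282 + 0.842)² · (2·88² = 15488) / 9²
  = 4.5114 · 15488 / 81
  = 862.62
Round up → n = 863 per group.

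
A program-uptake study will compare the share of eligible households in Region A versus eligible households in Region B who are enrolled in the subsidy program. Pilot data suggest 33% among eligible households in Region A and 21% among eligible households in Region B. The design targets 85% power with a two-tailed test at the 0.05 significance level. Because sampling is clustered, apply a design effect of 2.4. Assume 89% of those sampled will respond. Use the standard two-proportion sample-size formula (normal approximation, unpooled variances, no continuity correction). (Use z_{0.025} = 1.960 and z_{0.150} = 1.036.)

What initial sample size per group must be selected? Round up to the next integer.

n = (z_{α/2} + z_β)² · [p₁(1−p₁) + p₂(1−p₂)] / (p₁ − p₂)²
  = (1.960 + 1.036)² · (0.33·0.67 + 0.21·0.79) / (0.12)²
  = (2.996)² · (0.2211 + 0.1659) / 0.0144
  = 8.9760 · 0.3870 / 0.0144
  = 241.23
Design effect: 2.4 × 241.23 = 578.95.
Adjust for 89% response: 578.95 / 0.89 = 650.51.
Round up → n = 651 per group.

n = 651 per group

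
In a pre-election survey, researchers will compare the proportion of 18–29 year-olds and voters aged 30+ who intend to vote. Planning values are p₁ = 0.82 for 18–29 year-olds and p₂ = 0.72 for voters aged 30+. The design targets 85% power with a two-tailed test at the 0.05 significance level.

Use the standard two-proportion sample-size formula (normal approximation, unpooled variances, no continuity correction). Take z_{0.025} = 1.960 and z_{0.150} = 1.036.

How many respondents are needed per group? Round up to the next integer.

n = 314 per group

n = (z_{α/2} + z_β)² · [p₁(1−p₁) + p₂(1−p₂)] / (p₁ − p₂)²
  = (1.960 + 1.036)² · (0.82·0.18 + 0.72·0.28) / (0.10)²
  = (2.996)² · (0.1476 + 0.2016) / 0.0100
  = 8.9760 · 0.3492 / 0.0100
  = 313.44
Round up → n = 314 per group.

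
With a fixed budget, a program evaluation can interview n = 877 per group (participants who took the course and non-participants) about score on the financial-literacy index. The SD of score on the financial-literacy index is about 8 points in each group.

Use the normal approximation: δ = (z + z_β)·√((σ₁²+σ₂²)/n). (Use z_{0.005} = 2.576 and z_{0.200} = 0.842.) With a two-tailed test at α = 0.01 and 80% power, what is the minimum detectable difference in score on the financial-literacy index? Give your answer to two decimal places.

δ = (z_{α/2} + z_β) · √((σ₁²+σ₂²)/n)
  = (2.576 + 0.842) · √(128/877)
  = 3.418 · √0.14595
  = 3.418 · 0.3820
  = 1.3058

Minimum detectable difference ≈ 1.31 points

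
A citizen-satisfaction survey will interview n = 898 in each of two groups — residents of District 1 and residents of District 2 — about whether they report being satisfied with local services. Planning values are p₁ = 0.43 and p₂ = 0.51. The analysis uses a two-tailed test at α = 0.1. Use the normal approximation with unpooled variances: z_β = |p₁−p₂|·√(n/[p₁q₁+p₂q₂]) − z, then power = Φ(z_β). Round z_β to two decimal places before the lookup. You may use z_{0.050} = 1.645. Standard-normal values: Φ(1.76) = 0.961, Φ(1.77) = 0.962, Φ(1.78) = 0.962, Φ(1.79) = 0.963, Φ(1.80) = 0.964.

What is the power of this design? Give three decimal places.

Power ≈ 0.961

z_β = |p₁−p₂|·√(n/[p₁q₁+p₂q₂]) − z_{α/2}
    = 0.08 · √(898/0.4950) − 1.645
    = 0.08 · 42.5927 − 1.645
    = 3.4074 − 1.645 = 1.7624 → 1.76
Power = Φ(1.76) = 0.961.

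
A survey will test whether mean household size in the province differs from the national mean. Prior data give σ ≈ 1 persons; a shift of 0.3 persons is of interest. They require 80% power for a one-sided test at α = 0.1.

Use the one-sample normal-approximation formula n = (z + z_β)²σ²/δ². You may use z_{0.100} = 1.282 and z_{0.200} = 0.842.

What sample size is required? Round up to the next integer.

n = (z_α + z_β)² · σ² / δ²
  = (1.282 + 0.842)² · 1² / 0.3²
  = 4.5114 · 1 / 0.09
  = 50.13
Round up → n = 51.

n = 51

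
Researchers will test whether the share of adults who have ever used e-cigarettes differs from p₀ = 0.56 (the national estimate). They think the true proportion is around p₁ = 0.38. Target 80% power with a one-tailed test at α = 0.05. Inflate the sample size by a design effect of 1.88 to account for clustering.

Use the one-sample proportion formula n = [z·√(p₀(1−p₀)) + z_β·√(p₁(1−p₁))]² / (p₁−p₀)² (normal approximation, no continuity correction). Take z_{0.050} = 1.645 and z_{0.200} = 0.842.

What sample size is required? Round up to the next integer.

n = 88

n = [z_α·√(p₀q₀) + z_β·√(p₁q₁)]² / (p₁ − p₀)²
  = [1.645·√(0.56·0.44) + 0.842·√(0.38·0.62)]² / (-0.18)²
  = [1.645·0.4964 + 0.842·0.4854]² / 0.0324
  = [1.2253]² / 0.0324
  = 46.33
Design effect: 1.88 × 46.33 = 87.11.
Round up → n = 88.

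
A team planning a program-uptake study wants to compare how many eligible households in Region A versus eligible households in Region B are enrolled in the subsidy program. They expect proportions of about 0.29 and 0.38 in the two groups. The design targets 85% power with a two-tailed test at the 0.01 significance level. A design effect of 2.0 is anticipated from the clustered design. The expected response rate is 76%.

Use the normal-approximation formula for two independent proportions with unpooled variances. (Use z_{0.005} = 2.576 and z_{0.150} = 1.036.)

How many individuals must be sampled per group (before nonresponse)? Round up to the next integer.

n = 1872 per group

n = (z_{α/2} + z_β)² · [p₁(1−p₁) + p₂(1−p₂)] / (p₁ − p₂)²
  = (2.576 + 1.036)² · (0.29·0.71 + 0.38·0.62) / (-0.09)²
  = (3.612)² · (0.2059 + 0.2356) / 0.0081
  = 13.0465 · 0.4415 / 0.0081
  = 711.12
Design effect: 2.0 × 711.12 = 1422.23.
Adjust for 76% response: 1422.23 / 0.76 = 1871.36.
Round up → n = 1872 per group.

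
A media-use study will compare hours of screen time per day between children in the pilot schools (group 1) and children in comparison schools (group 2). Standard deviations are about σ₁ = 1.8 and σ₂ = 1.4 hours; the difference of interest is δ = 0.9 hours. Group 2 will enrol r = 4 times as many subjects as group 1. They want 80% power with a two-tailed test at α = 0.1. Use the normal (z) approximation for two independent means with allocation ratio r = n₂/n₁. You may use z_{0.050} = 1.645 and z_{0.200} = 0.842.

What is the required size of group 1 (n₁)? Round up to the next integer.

n₁ = (z_{α/2} + z_β)² · (σ₁² + σ₂²/r) / δ²
   = (1.645 + 0.842)² · (1.8² + 1.4²/4) / 0.9²
   = 6.1852 · (3.24 + 0.49) / 0.81
   = 6.1852 · 3.73 / 0.81
   = 28.48
Round up → n₁ = 29; n₂ = r·n₁ = 4 × 29 = 116.

n₁ = 29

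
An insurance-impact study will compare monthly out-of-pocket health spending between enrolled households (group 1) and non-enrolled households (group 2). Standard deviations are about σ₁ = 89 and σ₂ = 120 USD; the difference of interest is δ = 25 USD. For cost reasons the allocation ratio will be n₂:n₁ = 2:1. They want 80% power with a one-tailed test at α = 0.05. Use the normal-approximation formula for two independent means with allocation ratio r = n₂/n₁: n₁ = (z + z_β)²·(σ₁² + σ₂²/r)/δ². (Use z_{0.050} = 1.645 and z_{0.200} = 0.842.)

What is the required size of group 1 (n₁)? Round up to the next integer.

n₁ = 150

n₁ = (z_α + z_β)² · (σ₁² + σ₂²/r) / δ²
   = (1.645 + 0.842)² · (89² + 120²/2) / 25²
   = 6.1852 · (7921 + 7200) / 625
   = 6.1852 · 15121 / 625
   = 149.64
Round up → n₁ = 150; n₂ = r·n₁ = 2 × 150 = 300.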